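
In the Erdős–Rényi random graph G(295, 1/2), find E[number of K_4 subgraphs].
E[# K_4] = C(295, 4) · (1/2)^C(4, 2) = 309177995 / 2^6 = 4830906.171875

For each 4-subset S of vertices (there are C(295, 4) = 309177995 such S), let X_S = 1 if S induces a K_4 (all C(4, 2) = 6 edges present). Then P(X_S = 1) = (1/2)^6 = 1/64. By linearity of expectation, E[# K_4] = C(295, 4) · (1/2)^6 = 309177995 / 64 = 4830906.171875.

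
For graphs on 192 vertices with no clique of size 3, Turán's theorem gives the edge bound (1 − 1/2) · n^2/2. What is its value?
Turán density bound = (1/2) · 192^2/2 = 9216

Turán's theorem: ex(n, K_{r+1}) is achieved by the complete r-partite Turán graph T(n, r) with parts as balanced as possible, and is at most (1 − 1/r) · n^2/2. For r = 2, n = 192: the density bound is (1/2) · 36864/2 = 9216. Since 2 ∣ 192, the Turán graph T(192, 2) has parts of equal size 96, and its edge count e(T(192, 2)) = 9216 attains the density bound exactly.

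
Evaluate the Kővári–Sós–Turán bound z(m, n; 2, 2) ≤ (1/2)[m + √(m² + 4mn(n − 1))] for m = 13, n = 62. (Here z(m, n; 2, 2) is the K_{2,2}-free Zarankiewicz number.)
z(13, 62; 2, 2) ≤ (1/2)[13 + √(13² + 4·13·62·61)] = (1/2)[13 + √196833] = 228.3293

Kővári–Sós–Turán: let r_1, ..., r_13 be the row sums and z = Σ r_i the total number of 1s. Each pair of columns can share at most one row with both entries 1 (else a 2×2 all-ones block appears), so Σ_i C(r_i, 2) ≤ C(62, 2) = 1891. By convexity Σ_i C(r_i, 2) ≥ 13·C(z/13, 2) = z(z − 13)/(2·13), giving z² − 13z − 13·62·61 ≤ 0 and hence z ≤ (1/2)[13 + √(169 + 4·49166)] = (1/2)[13 + √196833] ≈ (1/2)(13 + 443.6587) = 228.3293.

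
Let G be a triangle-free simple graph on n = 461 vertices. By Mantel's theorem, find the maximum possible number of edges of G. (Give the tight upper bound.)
ex(461, K_3) = ⌊461^2/4⌋ = 53130

Mantel (1907): a triangle-free graph on n vertices has at most ⌊n^2/4⌋ edges, with equality for the complete bipartite graph K_{⌊n/2⌋, ⌈n/2⌉}. For n = 461: ⌊461^2/4⌋ = ⌊212521/4⌋ = 53130. The extremal graph is K_{230, 231}, which has 230·231 = 53130 edges.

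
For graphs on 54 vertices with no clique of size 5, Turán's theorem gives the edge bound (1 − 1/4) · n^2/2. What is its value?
Turán density bound = (3/4) · 54^2/2 = 2187/2 ≈ 1093.5

Turán's theorem: ex(n, K_{r+1}) is achieved by the complete r-partite Turán graph T(n, r) with parts as balanced as possible, and is at most (1 − 1/r) · n^2/2. For r = 4, n = 54: the density bound is (3/4) · 2916/2 = 2187/2 ≈ 1093.5. The integer-valued extremum is e(T(54, 4)) = 1093, which is strictly less than the density bound 2187/2 since 4 ∤ 54 (the parts of T(54, 4) cannot all be equal).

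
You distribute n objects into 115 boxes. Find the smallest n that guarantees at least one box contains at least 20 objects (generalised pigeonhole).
n = (20 − 1)·115 + 1 = 2186

By the generalised pigeonhole principle, to guarantee some box contains ≥ r objects we need more than (r − 1) · k objects total. Threshold: n = (r − 1) · k + 1. With r = 20 and k = 115: n = 19 · 115 + 1 = 2185 + 1 = 2186. For n = 2185 = 19 · 115, we can put exactly 19 objects in every box, avoiding 20 in any single one — so 2186 is tight.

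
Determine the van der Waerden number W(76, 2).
W(76, 2) = 76 + 1 = 77

A 2-term AP is any pair of integers, so a monochromatic 2-AP exists iff some colour is used at least twice. With 76 colours, the colouring i ↦ i on {1, ..., 76} uses each colour once, avoiding any monochromatic pair, so W(76, 2) > 76. For {1, ..., 77}, pigeonhole forces two integers of the same colour, which form a monochromatic 2-AP. Hence W(76, 2) = 77.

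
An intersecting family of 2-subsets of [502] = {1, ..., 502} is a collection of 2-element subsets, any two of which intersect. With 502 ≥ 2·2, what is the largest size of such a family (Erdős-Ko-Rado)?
max |F| = C(501, 1) = 501

Erdős-Ko-Rado (1961): when n ≥ 2k, max |F| = C(n−1, k−1). The bound is attained by the star {A : i ∈ A} for any fixed i ∈ [n]. Here C(502−1, 2−1) = C(501, 1) = 501.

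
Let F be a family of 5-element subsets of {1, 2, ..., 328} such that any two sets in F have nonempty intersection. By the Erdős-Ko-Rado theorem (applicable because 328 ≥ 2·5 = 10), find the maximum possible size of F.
max |F| = C(327, 4) = 467716275

Erdős-Ko-Rado (1961): when n ≥ 2k, max |F| = C(n−1, k−1). The bound is attained by the star {A : i ∈ A} for any fixed i ∈ [n]. Here C(328−1, 5−1) = C(327, 4) = 467716275.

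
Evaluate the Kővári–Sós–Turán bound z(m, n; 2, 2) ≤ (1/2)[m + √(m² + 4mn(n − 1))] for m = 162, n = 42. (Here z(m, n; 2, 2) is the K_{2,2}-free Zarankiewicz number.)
z(162, 42; 2, 2) ≤ (1/2)[162 + √(162² + 4·162·42·41)] = (1/2)[162 + √1142100] = 615.3454

Kővári–Sós–Turán: let r_1, ..., r_162 be the row sums and z = Σ r_i the total number of 1s. Each pair of columns can share at most one row with both entries 1 (else a 2×2 all-ones block appears), so Σ_i C(r_i, 2) ≤ C(42, 2) = 861. By convexity Σ_i C(r_i, 2) ≥ 162·C(z/162, 2) = z(z − 162)/(2·162), giving z² − 162z − 162·42·41 ≤ 0 and hence z ≤ (1/2)[162 + √(26244 + 4·278964)] = (1/2)[162 + √1142100] ≈ (1/2)(162 + 1068.6908) = 615.3454.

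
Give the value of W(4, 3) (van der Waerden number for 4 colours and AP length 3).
W(4, 3) = 76

This is a classical value, W(4, 3) = 76, established by combining an explicit 4-colouring of {1, ..., 75} with no monochromatic 3-AP (giving the lower bound W(4, 3) > 75) and a finite case analysis / exhaustive computer search showing every 4-colouring of {1, ..., 76} has such an AP.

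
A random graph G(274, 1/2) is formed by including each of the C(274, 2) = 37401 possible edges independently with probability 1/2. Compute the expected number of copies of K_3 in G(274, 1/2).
E[# K_3] = C(274, 3) · (1/2)^C(3, 2) = 3391024 / 2^3 = 423878

For each 3-subset S of vertices (there are C(274, 3) = 3391024 such S), let X_S = 1 if S induces a K_3 (all C(3, 2) = 3 edges present). Then P(X_S = 1) = (1/2)^3 = 1/8. By linearity of expectation, E[# K_3] = C(274, 3) · (1/2)^3 = 3391024 / 8 = 423878.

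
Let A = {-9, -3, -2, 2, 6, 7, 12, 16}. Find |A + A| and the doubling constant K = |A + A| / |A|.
K = |A + A| / |A| = 28/8 = 7/2

Enumerate A + A = {a + b : a, b ∈ A}. With |A| = 8, there are |A|^2 = 64 ordered sum pairs; collecting distinct values, A + A = {-18, -12, -11, -7, -6, -5, -4, -3, -2, -1, 0, 3, 4, 5, 7, 8, 9, 10, 12, 13, 14, 18, 19, 22, 23, 24, 28, 32}, so |A + A| = 28. Thus K = 28/8 = 7/2. For comparison, the minimum possible |A + A| over all 8-element sets is 2·8 − 1 = 15 (so min K = 15/8), attained only by arithmetic progressions.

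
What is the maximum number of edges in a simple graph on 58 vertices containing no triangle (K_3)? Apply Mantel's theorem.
ex(58, K_3) = ⌊58^2/4⌋ = 841

Mantel (1907): a triangle-free graph on n vertices has at most ⌊n^2/4⌋ edges, with equality for the complete bipartite graph K_{⌊n/2⌋, ⌈n/2⌉}. For n = 58: ⌊58^2/4⌋ = ⌊3364/4⌋ = 841. The extremal graph is K_{29, 29}, which has 29·29 = 841 edges.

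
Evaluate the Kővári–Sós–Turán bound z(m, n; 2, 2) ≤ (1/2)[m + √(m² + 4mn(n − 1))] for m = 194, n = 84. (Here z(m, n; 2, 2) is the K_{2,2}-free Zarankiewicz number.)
z(194, 84; 2, 2) ≤ (1/2)[194 + √(194² + 4·194·84·83)] = (1/2)[194 + √5447908] = 1264.0377

Kővári–Sós–Turán: let r_1, ..., r_194 be the row sums and z = Σ r_i the total number of 1s. Each pair of columns can share at most one row with both entries 1 (else a 2×2 all-ones block appears), so Σ_i C(r_i, 2) ≤ C(84, 2) = 3486. By convexity Σ_i C(r_i, 2) ≥ 194·C(z/194, 2) = z(z − 194)/(2·194), giving z² − 194z − 194·84·83 ≤ 0 and hence z ≤ (1/2)[194 + √(37636 + 4·1352568)] = (1/2)[194 + √5447908] ≈ (1/2)(194 + 2334.0754) = 1264.0377.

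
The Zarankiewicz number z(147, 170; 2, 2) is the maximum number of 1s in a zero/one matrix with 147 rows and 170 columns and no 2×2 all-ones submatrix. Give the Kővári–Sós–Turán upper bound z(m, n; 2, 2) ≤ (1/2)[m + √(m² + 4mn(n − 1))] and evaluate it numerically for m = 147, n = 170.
z(147, 170; 2, 2) ≤ (1/2)[147 + √(147² + 4·147·170·169)] = (1/2)[147 + √16914849] = 2129.8833

Kővári–Sós–Turán: let r_1, ..., r_147 be the row sums and z = Σ r_i the total number of 1s. Each pair of columns can share at most one row with both entries 1 (else a 2×2 all-ones block appears), so Σ_i C(r_i, 2) ≤ C(170, 2) = 14365. By convexity Σ_i C(r_i, 2) ≥ 147·C(z/147, 2) = z(z − 147)/(2·147), giving z² − 147z − 147·170·169 ≤ 0 and hence z ≤ (1/2)[147 + √(21609 + 4·4223310)] = (1/2)[147 + √16914849] ≈ (1/2)(147 + 4112.7666) = 2129.8833.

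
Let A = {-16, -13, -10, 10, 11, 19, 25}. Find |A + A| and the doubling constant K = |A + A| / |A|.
K = |A + A| / |A| = 26/7

Enumerate A + A = {a + b : a, b ∈ A}. With |A| = 7, there are |A|^2 = 49 ordered sum pairs; collecting distinct values, A + A = {-32, -29, -26, -23, -20, -6, -5, -3, -2, 0, 1, 3, 6, 9, 12, 15, 20, 21, 22, 29, 30, 35, 36, 38, 44, 50}, so |A + A| = 26. Thus K = 26/7. For comparison, the minimum possible |A + A| over all 7-element sets is 2·7 − 1 = 13 (so min K = 13/7), attained only by arithmetic progressions.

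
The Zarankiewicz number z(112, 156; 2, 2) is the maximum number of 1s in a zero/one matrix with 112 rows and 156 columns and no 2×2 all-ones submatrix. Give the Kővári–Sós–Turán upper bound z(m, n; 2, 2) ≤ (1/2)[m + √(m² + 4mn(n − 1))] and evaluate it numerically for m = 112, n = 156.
z(112, 156; 2, 2) ≤ (1/2)[112 + √(112² + 4·112·156·155)] = (1/2)[112 + √10845184] = 1702.6013

Kővári–Sós–Turán: let r_1, ..., r_112 be the row sums and z = Σ r_i the total number of 1s. Each pair of columns can share at most one row with both entries 1 (else a 2×2 all-ones block appears), so Σ_i C(r_i, 2) ≤ C(156, 2) = 12090. By convexity Σ_i C(r_i, 2) ≥ 112·C(z/112, 2) = z(z − 112)/(2·112), giving z² − 112z − 112·156·155 ≤ 0 and hence z ≤ (1/2)[112 + √(12544 + 4·2708160)] = (1/2)[112 + √10845184] ≈ (1/2)(112 + 3293.2027) = 1702.6013.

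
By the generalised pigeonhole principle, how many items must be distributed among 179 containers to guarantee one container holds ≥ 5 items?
n = (5 − 1)·179 + 1 = 717

By the generalised pigeonhole principle, to guarantee some box contains ≥ r objects we need more than (r − 1) · k objects total. Threshold: n = (r − 1) · k + 1. With r = 5 and k = 179: n = 4 · 179 + 1 = 716 + 1 = 717. For n = 716 = 4 · 179, we can put exactly 4 objects in every box, avoiding 5 in any single one — so 717 is tight.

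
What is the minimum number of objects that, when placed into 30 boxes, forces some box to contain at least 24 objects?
n = (24 − 1)·30 + 1 = 691

By the generalised pigeonhole principle, to guarantee some box contains ≥ r objects we need more than (r − 1) · k objects total. Threshold: n = (r − 1) · k + 1. With r = 24 and k = 30: n = 23 · 30 + 1 = 690 + 1 = 691. For n = 690 = 23 · 30, we can put exactly 23 objects in every box, avoiding 24 in any single one — so 691 is tight.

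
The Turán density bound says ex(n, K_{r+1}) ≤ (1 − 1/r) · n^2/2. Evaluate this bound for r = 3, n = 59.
Turán density bound = (2/3) · 59^2/2 = 3481/3 ≈ 1160.3333

Turán's theorem: ex(n, K_{r+1}) is achieved by the complete r-partite Turán graph T(n, r) with parts as balanced as possible, and is at most (1 − 1/r) · n^2/2. For r = 3, n = 59: the density bound is (2/3) · 3481/2 = 3481/3 ≈ 1160.3333. The integer-valued extremum is e(T(59, 3)) = 1160, which is strictly less than the density bound 3481/3 since 3 ∤ 59 (the parts of T(59, 3) cannot all be equal).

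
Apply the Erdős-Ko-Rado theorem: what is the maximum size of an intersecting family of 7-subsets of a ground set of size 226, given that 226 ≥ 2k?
max |F| = C(225, 6) = 168488720400

Erdős-Ko-Rado (1961): when n ≥ 2k, max |F| = C(n−1, k−1). The bound is attained by the star {A : i ∈ A} for any fixed i ∈ [n]. Here C(226−1, 7−1) = C(225, 6) = 168488720400.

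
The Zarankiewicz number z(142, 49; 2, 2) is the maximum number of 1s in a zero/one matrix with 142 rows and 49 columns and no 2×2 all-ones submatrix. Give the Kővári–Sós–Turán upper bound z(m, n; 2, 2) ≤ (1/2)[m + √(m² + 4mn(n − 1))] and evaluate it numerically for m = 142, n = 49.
z(142, 49; 2, 2) ≤ (1/2)[142 + √(142² + 4·142·49·48)] = (1/2)[142 + √1356100] = 653.2585

Kővári–Sós–Turán: let r_1, ..., r_142 be the row sums and z = Σ r_i the total number of 1s. Each pair of columns can share at most one row with both entries 1 (else a 2×2 all-ones block appears), so Σ_i C(r_i, 2) ≤ C(49, 2) = 1176. By convexity Σ_i C(r_i, 2) ≥ 142·C(z/142, 2) = z(z − 142)/(2·142), giving z² − 142z − 142·49·48 ≤ 0 and hence z ≤ (1/2)[142 + √(20164 + 4·333984)] = (1/2)[142 + √1356100] ≈ (1/2)(142 + 1164.5171) = 653.2585.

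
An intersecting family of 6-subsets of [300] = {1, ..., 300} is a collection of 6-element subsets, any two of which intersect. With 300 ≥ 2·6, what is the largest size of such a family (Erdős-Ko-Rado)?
max |F| = C(299, 5) = 19256456934

The Erdős-Ko-Rado theorem states: for n ≥ 2k, an intersecting family of k-subsets of an n-element set has size at most C(n − 1, k − 1), with equality for 'star' families {A ⊆ [n] : |A| = k, i ∈ A} (fix an element i). For n = 300, k = 6: C(299, 5) = 19256456934.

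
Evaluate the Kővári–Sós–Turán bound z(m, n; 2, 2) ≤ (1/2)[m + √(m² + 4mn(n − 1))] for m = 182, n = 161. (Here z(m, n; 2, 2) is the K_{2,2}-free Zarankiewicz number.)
z(182, 161; 2, 2) ≤ (1/2)[182 + √(182² + 4·182·161·160)] = (1/2)[182 + √18786404] = 2258.1643

Kővári–Sós–Turán: let r_1, ..., r_182 be the row sums and z = Σ r_i the total number of 1s. Each pair of columns can share at most one row with both entries 1 (else a 2×2 all-ones block appears), so Σ_i C(r_i, 2) ≤ C(161, 2) = 12880. By convexity Σ_i C(r_i, 2) ≥ 182·C(z/182, 2) = z(z − 182)/(2·182), giving z² − 182z − 182·161·160 ≤ 0 and hence z ≤ (1/2)[182 + √(33124 + 4·4688320)] = (1/2)[182 + √18786404] ≈ (1/2)(182 + 4334.3286) = 2258.1643.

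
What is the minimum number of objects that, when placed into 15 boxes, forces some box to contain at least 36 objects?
n = (36 − 1)·15 + 1 = 526

By the generalised pigeonhole principle, to guarantee some box contains ≥ r objects we need more than (r − 1) · k objects total. Threshold: n = (r − 1) · k + 1. With r = 36 and k = 15: n = 35 · 15 + 1 = 525 + 1 = 526. For n = 525 = 35 · 15, we can put exactly 35 objects in every box, avoiding 36 in any single one — so 526 is tight.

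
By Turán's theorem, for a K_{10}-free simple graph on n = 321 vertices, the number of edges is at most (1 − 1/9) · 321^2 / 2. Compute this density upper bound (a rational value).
Turán density bound = (8/9) · 321^2/2 = 45796

Turán's theorem: ex(n, K_{r+1}) is achieved by the complete r-partite Turán graph T(n, r) with parts as balanced as possible, and is at most (1 − 1/r) · n^2/2. For r = 9, n = 321: the density bound is (8/9) · 103041/2 = 45796. The integer-valued extremum is e(T(321, 9)) = 45795, which is strictly less than the density bound 45796 since 9 ∤ 321 (the parts of T(321, 9) cannot all be equal).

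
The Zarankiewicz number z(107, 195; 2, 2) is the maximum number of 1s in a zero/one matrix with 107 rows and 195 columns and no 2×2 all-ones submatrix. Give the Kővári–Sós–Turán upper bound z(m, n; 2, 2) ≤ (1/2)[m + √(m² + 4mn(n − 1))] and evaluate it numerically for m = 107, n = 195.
z(107, 195; 2, 2) ≤ (1/2)[107 + √(107² + 4·107·195·194)] = (1/2)[107 + √16202689] = 2066.1282

Kővári–Sós–Turán: let r_1, ..., r_107 be the row sums and z = Σ r_i the total number of 1s. Each pair of columns can share at most one row with both entries 1 (else a 2×2 all-ones block appears), so Σ_i C(r_i, 2) ≤ C(195, 2) = 18915. By convexity Σ_i C(r_i, 2) ≥ 107·C(z/107, 2) = z(z − 107)/(2·107), giving z² − 107z − 107·195·194 ≤ 0 and hence z ≤ (1/2)[107 + √(11449 + 4·4047810)] = (1/2)[107 + √16202689] ≈ (1/2)(107 + 4025.2564) = 2066.1282.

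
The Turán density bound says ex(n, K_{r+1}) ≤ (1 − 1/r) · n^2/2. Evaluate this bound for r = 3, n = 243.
Turán density bound = (2/3) · 243^2/2 = 19683

Turán's theorem: ex(n, K_{r+1}) is achieved by the complete r-partite Turán graph T(n, r) with parts as balanced as possible, and is at most (1 − 1/r) · n^2/2. For r = 3, n = 243: the density bound is (2/3) · 59049/2 = 19683. Since 3 ∣ 243, the Turán graph T(243, 3) has parts of equal size 81, and its edge count e(T(243, 3)) = 19683 attains the density bound exactly.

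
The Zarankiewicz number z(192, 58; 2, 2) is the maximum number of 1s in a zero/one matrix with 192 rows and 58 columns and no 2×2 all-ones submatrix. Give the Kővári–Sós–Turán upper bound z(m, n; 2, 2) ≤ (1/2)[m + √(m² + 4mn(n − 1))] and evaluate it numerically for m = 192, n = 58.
z(192, 58; 2, 2) ≤ (1/2)[192 + √(192² + 4·192·58·57)] = (1/2)[192 + √2575872] = 898.4762

Kővári–Sós–Turán: let r_1, ..., r_192 be the row sums and z = Σ r_i the total number of 1s. Each pair of columns can share at most one row with both entries 1 (else a 2×2 all-ones block appears), so Σ_i C(r_i, 2) ≤ C(58, 2) = 1653. By convexity Σ_i C(r_i, 2) ≥ 192·C(z/192, 2) = z(z − 192)/(2·192), giving z² − 192z − 192·58·57 ≤ 0 and hence z ≤ (1/2)[192 + √(36864 + 4·634752)] = (1/2)[192 + √2575872] ≈ (1/2)(192 + 1604.9523) = 898.4762.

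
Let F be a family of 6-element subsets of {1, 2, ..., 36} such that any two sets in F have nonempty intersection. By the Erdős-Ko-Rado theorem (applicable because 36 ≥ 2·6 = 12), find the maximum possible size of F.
max |F| = C(35, 5) = 324632

The Erdős-Ko-Rado theorem states: for n ≥ 2k, an intersecting family of k-subsets of an n-element set has size at most C(n − 1, k − 1), with equality for 'star' families {A ⊆ [n] : |A| = k, i ∈ A} (fix an element i). For n = 36, k = 6: C(35, 5) = 324632.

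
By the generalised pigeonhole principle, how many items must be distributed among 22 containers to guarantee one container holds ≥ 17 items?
n = (17 − 1)·22 + 1 = 353

By the generalised pigeonhole principle, to guarantee some box contains ≥ r objects we need more than (r − 1) · k objects total. Threshold: n = (r − 1) · k + 1. With r = 17 and k = 22: n = 16 · 22 + 1 = 352 + 1 = 353. For n = 352 = 16 · 22, we can put exactly 16 objects in every box, avoiding 17 in any single one — so 353 is tight.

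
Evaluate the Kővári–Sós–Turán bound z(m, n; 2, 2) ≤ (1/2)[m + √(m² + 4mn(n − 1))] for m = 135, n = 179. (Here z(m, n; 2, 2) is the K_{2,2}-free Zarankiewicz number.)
z(135, 179; 2, 2) ≤ (1/2)[135 + √(135² + 4·135·179·178)] = (1/2)[135 + √17223705] = 2142.5726

Kővári–Sós–Turán: let r_1, ..., r_135 be the row sums and z = Σ r_i the total number of 1s. Each pair of columns can share at most one row with both entries 1 (else a 2×2 all-ones block appears), so Σ_i C(r_i, 2) ≤ C(179, 2) = 15931. By convexity Σ_i C(r_i, 2) ≥ 135·C(z/135, 2) = z(z − 135)/(2·135), giving z² − 135z − 135·179·178 ≤ 0 and hence z ≤ (1/2)[135 + √(18225 + 4·4301370)] = (1/2)[135 + √17223705] ≈ (1/2)(135 + 4150.1452) = 2142.5726.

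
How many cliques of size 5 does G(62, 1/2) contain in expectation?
E[# K_5] = C(62, 5) · (1/2)^C(5, 2) = 6471002 / 2^10 = 3235501/512 ≈ 6319.337891

For each 5-subset S of vertices (there are C(62, 5) = 6471002 such S), let X_S = 1 if S induces a K_5 (all C(5, 2) = 10 edges present). Then P(X_S = 1) = (1/2)^10 = 1/1024. By linearity of expectation, E[# K_5] = C(62, 5) · (1/2)^10 = 6471002 / 1024 = 3235501/512 ≈ 6319.337891.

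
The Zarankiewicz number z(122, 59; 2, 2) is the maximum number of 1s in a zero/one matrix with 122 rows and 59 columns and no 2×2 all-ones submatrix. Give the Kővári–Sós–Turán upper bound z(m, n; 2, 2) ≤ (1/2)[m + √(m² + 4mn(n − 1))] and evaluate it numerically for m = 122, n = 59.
z(122, 59; 2, 2) ≤ (1/2)[122 + √(122² + 4·122·59·58)] = (1/2)[122 + √1684820] = 710.0031

Kővári–Sós–Turán: let r_1, ..., r_122 be the row sums and z = Σ r_i the total number of 1s. Each pair of columns can share at most one row with both entries 1 (else a 2×2 all-ones block appears), so Σ_i C(r_i, 2) ≤ C(59, 2) = 1711. By convexity Σ_i C(r_i, 2) ≥ 122·C(z/122, 2) = z(z − 122)/(2·122), giving z² − 122z − 122·59·58 ≤ 0 and hence z ≤ (1/2)[122 + √(14884 + 4·417484)] = (1/2)[122 + √1684820] ≈ (1/2)(122 + 1298.0062) = 710.0031.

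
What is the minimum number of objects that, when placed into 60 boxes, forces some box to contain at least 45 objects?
n = (45 − 1)·60 + 1 = 2641

By the generalised pigeonhole principle, to guarantee some box contains ≥ r objects we need more than (r − 1) · k objects total. Threshold: n = (r − 1) · k + 1. With r = 45 and k = 60: n = 44 · 60 + 1 = 2640 + 1 = 2641. For n = 2640 = 44 · 60, we can put exactly 44 objects in every box, avoiding 45 in any single one — so 2641 is tight.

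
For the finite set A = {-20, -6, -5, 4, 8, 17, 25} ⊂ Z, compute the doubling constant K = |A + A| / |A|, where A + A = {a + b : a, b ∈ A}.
K = |A + A| / |A| = 26/7

Enumerate A + A = {a + b : a, b ∈ A}. With |A| = 7, there are |A|^2 = 49 ordered sum pairs; collecting distinct values, A + A = {-40, -26, -25, -16, -12, -11, -10, -3, -2, -1, 2, 3, 5, 8, 11, 12, 16, 19, 20, 21, 25, 29, 33, 34, 42, 50}, so |A + A| = 26. Thus K = 26/7. For comparison, the minimum possible |A + A| over all 7-element sets is 2·7 − 1 = 13 (so min K = 13/7), attained only by arithmetic progressions.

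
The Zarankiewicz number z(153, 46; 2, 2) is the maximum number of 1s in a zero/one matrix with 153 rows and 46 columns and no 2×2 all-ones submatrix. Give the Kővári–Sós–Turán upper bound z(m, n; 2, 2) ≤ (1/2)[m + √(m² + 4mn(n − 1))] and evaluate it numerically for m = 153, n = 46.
z(153, 46; 2, 2) ≤ (1/2)[153 + √(153² + 4·153·46·45)] = (1/2)[153 + √1290249] = 644.4456

Kővári–Sós–Turán: let r_1, ..., r_153 be the row sums and z = Σ r_i the total number of 1s. Each pair of columns can share at most one row with both entries 1 (else a 2×2 all-ones block appears), so Σ_i C(r_i, 2) ≤ C(46, 2) = 1035. By convexity Σ_i C(r_i, 2) ≥ 153·C(z/153, 2) = z(z − 153)/(2·153), giving z² − 153z − 153·46·45 ≤ 0 and hence z ≤ (1/2)[153 + √(23409 + 4·316710)] = (1/2)[153 + √1290249] ≈ (1/2)(153 + 1135.8913) = 644.4456.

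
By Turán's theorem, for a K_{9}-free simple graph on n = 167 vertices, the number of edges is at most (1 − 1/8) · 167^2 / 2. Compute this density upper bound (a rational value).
Turán density bound = (7/8) · 167^2/2 = 195223/16 ≈ 12201.4375

Turán's theorem: ex(n, K_{r+1}) is achieved by the complete r-partite Turán graph T(n, r) with parts as balanced as possible, and is at most (1 − 1/r) · n^2/2. For r = 8, n = 167: the density bound is (7/8) · 27889/2 = 195223/16 ≈ 12201.4375. The integer-valued extremum is e(T(167, 8)) = 12201, which is strictly less than the density bound 195223/16 since 8 ∤ 167 (the parts of T(167, 8) cannot all be equal).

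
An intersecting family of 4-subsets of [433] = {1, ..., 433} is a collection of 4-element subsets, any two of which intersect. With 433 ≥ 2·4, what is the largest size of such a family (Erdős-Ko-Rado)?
max |F| = C(432, 3) = 13343760

The Erdős-Ko-Rado theorem states: for n ≥ 2k, an intersecting family of k-subsets of an n-element set has size at most C(n − 1, k − 1), with equality for 'star' families {A ⊆ [n] : |A| = k, i ∈ A} (fix an element i). For n = 433, k = 4: C(432, 3) = 13343760.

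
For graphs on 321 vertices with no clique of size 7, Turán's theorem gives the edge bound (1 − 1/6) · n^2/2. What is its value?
Turán density bound = (5/6) · 321^2/2 = 171735/4 ≈ 42933.75

Turán's theorem: ex(n, K_{r+1}) is achieved by the complete r-partite Turán graph T(n, r) with parts as balanced as possible, and is at most (1 − 1/r) · n^2/2. For r = 6, n = 321: the density bound is (5/6) · 103041/2 = 171735/4 ≈ 42933.75. The integer-valued extremum is e(T(321, 6)) = 42933, which is strictly less than the density bound 171735/4 since 6 ∤ 321 (the parts of T(321, 6) cannot all be equal).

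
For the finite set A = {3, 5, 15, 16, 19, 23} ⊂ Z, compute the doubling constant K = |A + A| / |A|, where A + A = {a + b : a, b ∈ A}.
K = |A + A| / |A| = 20/6 = 10/3

Enumerate A + A = {a + b : a, b ∈ A}. With |A| = 6, there are |A|^2 = 36 ordered sum pairs; collecting distinct values, A + A = {6, 8, 10, 18, 19, 20, 21, 22, 24, 26, 28, 30, 31, 32, 34, 35, 38, 39, 42, 46}, so |A + A| = 20. Thus K = 20/6 = 10/3. For comparison, the minimum possible |A + A| over all 6-element sets is 2·6 − 1 = 11 (so min K = 11/6), attained only by arithmetic progressions.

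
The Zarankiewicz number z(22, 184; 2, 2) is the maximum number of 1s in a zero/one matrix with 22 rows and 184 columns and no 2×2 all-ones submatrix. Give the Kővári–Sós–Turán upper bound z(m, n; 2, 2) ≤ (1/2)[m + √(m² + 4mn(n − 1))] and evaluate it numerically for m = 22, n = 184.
z(22, 184; 2, 2) ≤ (1/2)[22 + √(22² + 4·22·184·183)] = (1/2)[22 + √2963620] = 871.7584

Kővári–Sós–Turán: let r_1, ..., r_22 be the row sums and z = Σ r_i the total number of 1s. Each pair of columns can share at most one row with both entries 1 (else a 2×2 all-ones block appears), so Σ_i C(r_i, 2) ≤ C(184, 2) = 16836. By convexity Σ_i C(r_i, 2) ≥ 22·C(z/22, 2) = z(z − 22)/(2·22), giving z² − 22z − 22·184·183 ≤ 0 and hence z ≤ (1/2)[22 + √(484 + 4·740784)] = (1/2)[22 + √2963620] ≈ (1/2)(22 + 1721.5168) = 871.7584.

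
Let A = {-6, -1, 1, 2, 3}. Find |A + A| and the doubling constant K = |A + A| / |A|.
K = |A + A| / |A| = 13/5

Enumerate A + A = {a + b : a, b ∈ A}. With |A| = 5, there are |A|^2 = 25 ordered sum pairs; collecting distinct values, A + A = {-12, -7, -5, -4, -3, -2, 0, 1, 2, 3, 4, 5, 6}, so |A + A| = 13. Thus K = 13/5. For comparison, the minimum possible |A + A| over all 5-element sets is 2·5 − 1 = 9 (so min K = 9/5), attained only by arithmetic progressions.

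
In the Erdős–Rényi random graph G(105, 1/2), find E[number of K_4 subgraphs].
E[# K_4] = C(105, 4) · (1/2)^C(4, 2) = 4780230 / 2^6 = 2390115/32 = 74691.09375

For each 4-subset S of vertices (there are C(105, 4) = 4780230 such S), let X_S = 1 if S induces a K_4 (all C(4, 2) = 6 edges present). Then P(X_S = 1) = (1/2)^6 = 1/64. By linearity of expectation, E[# K_4] = C(105, 4) · (1/2)^6 = 4780230 / 64 = 2390115/32 = 74691.09375.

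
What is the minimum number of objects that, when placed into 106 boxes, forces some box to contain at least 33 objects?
n = (33 − 1)·106 + 1 = 3393

By the generalised pigeonhole principle, to guarantee some box contains ≥ r objects we need more than (r − 1) · k objects total. Threshold: n = (r − 1) · k + 1. With r = 33 and k = 106: n = 32 · 106 + 1 = 3392 + 1 = 3393. For n = 3392 = 32 · 106, we can put exactly 32 objects in every box, avoiding 33 in any single one — so 3393 is tight.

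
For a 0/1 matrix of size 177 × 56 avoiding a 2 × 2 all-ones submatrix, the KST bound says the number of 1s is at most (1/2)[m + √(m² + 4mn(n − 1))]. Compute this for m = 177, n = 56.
z(177, 56; 2, 2) ≤ (1/2)[177 + √(177² + 4·177·56·55)] = (1/2)[177 + √2211969] = 832.1345

Kővári–Sós–Turán: let r_1, ..., r_177 be the row sums and z = Σ r_i the total number of 1s. Each pair of columns can share at most one row with both entries 1 (else a 2×2 all-ones block appears), so Σ_i C(r_i, 2) ≤ C(56, 2) = 1540. By convexity Σ_i C(r_i, 2) ≥ 177·C(z/177, 2) = z(z − 177)/(2·177), giving z² − 177z − 177·56·55 ≤ 0 and hence z ≤ (1/2)[177 + √(31329 + 4·545160)] = (1/2)[177 + √2211969] ≈ (1/2)(177 + 1487.269) = 832.1345.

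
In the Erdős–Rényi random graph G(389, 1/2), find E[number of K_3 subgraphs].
E[# K_3] = C(389, 3) · (1/2)^C(3, 2) = 9735114 / 2^3 = 4867557/4 = 1216889.25

For each 3-subset S of vertices (there are C(389, 3) = 9735114 such S), let X_S = 1 if S induces a K_3 (all C(3, 2) = 3 edges present). Then P(X_S = 1) = (1/2)^3 = 1/8. By linearity of expectation, E[# K_3] = C(389, 3) · (1/2)^3 = 9735114 / 8 = 4867557/4 = 1216889.25.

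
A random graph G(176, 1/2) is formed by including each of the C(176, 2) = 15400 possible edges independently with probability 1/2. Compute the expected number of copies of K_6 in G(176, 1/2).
E[# K_6] = C(176, 6) · (1/2)^C(6, 2) = 37873734360 / 2^15 = 4734216795/4096 ≈ 1155814.647217

For each 6-subset S of vertices (there are C(176, 6) = 37873734360 such S), let X_S = 1 if S induces a K_6 (all C(6, 2) = 15 edges present). Then P(X_S = 1) = (1/2)^15 = 1/32768. By linearity of expectation, E[# K_6] = C(176, 6) · (1/2)^15 = 37873734360 / 32768 = 4734216795/4096 ≈ 1155814.647217.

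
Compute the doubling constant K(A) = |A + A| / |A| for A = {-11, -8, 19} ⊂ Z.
K = |A + A| / |A| = 6/3 = 2

Enumerate A + A = {a + b : a, b ∈ A}. With |A| = 3, there are |A|^2 = 9 ordered sum pairs; collecting distinct values, A + A = {-22, -19, -16, 8, 11, 38}, so |A + A| = 6. Thus K = 6/3 = 2. For comparison, the minimum possible |A + A| over all 3-element sets is 2·3 − 1 = 5 (so min K = 5/3), attained only by arithmetic progressions.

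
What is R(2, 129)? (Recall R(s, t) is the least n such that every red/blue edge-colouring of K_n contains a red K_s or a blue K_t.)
R(2, 129) = 129

R(2, k) = k for all k ≥ 2: in a 2-colouring of K_k, either some edge is red (a red K_2) or all edges are blue (a blue K_k). And K_{128} coloured all-blue has no blue K_129, so R(2, 129) > 128. Hence R(2, 129) = 129.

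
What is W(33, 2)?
W(33, 2) = 33 + 1 = 34

A 2-term AP is any pair of integers, so a monochromatic 2-AP exists iff some colour is used at least twice. With 33 colours, the colouring i ↦ i on {1, ..., 33} uses each colour once, avoiding any monochromatic pair, so W(33, 2) > 33. For {1, ..., 34}, pigeonhole forces two integers of the same colour, which form a monochromatic 2-AP. Hence W(33, 2) = 34.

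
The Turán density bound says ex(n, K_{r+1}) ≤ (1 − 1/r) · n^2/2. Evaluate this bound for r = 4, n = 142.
Turán density bound = (3/4) · 142^2/2 = 15123/2 ≈ 7561.5

Turán's theorem: ex(n, K_{r+1}) is achieved by the complete r-partite Turán graph T(n, r) with parts as balanced as possible, and is at most (1 − 1/r) · n^2/2. For r = 4, n = 142: the density bound is (3/4) · 20164/2 = 15123/2 ≈ 7561.5. The integer-valued extremum is e(T(142, 4)) = 7561, which is strictly less than the density bound 15123/2 since 4 ∤ 142 (the parts of T(142, 4) cannot all be equal).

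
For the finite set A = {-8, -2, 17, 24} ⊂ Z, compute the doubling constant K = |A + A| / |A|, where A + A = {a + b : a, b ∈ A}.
K = |A + A| / |A| = 10/4 = 5/2

Enumerate A + A = {a + b : a, b ∈ A}. With |A| = 4, there are |A|^2 = 16 ordered sum pairs; collecting distinct values, A + A = {-16, -10, -4, 9, 15, 16, 22, 34, 41, 48}, so |A + A| = 10. Thus K = 10/4 = 5/2. For comparison, the minimum possible |A + A| over all 4-element sets is 2·4 − 1 = 7 (so min K = 7/4), attained only by arithmetic progressions.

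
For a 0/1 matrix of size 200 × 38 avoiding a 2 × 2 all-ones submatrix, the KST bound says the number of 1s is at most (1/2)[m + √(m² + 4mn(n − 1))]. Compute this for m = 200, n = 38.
z(200, 38; 2, 2) ≤ (1/2)[200 + √(200² + 4·200·38·37)] = (1/2)[200 + √1164800] = 639.6295

Kővári–Sós–Turán: let r_1, ..., r_200 be the row sums and z = Σ r_i the total number of 1s. Each pair of columns can share at most one row with both entries 1 (else a 2×2 all-ones block appears), so Σ_i C(r_i, 2) ≤ C(38, 2) = 703. By convexity Σ_i C(r_i, 2) ≥ 200·C(z/200, 2) = z(z − 200)/(2·200), giving z² − 200z − 200·38·37 ≤ 0 and hence z ≤ (1/2)[200 + √(40000 + 4·281200)] = (1/2)[200 + √1164800] ≈ (1/2)(200 + 1079.259) = 639.6295.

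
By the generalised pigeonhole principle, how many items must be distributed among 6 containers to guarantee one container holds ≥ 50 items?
n = (50 − 1)·6 + 1 = 295

By the generalised pigeonhole principle, to guarantee some box contains ≥ r objects we need more than (r − 1) · k objects total. Threshold: n = (r − 1) · k + 1. With r = 50 and k = 6: n = 49 · 6 + 1 = 294 + 1 = 295. For n = 294 = 49 · 6, we can put exactly 49 objects in every box, avoiding 50 in any single one — so 295 is tight.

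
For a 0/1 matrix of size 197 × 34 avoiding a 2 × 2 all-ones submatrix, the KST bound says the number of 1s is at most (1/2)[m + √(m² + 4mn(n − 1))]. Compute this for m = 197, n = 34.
z(197, 34; 2, 2) ≤ (1/2)[197 + √(197² + 4·197·34·33)] = (1/2)[197 + √922945] = 578.8501

Kővári–Sós–Turán: let r_1, ..., r_197 be the row sums and z = Σ r_i the total number of 1s. Each pair of columns can share at most one row with both entries 1 (else a 2×2 all-ones block appears), so Σ_i C(r_i, 2) ≤ C(34, 2) = 561. By convexity Σ_i C(r_i, 2) ≥ 197·C(z/197, 2) = z(z − 197)/(2·197), giving z² − 197z − 197·34·33 ≤ 0 and hence z ≤ (1/2)[197 + √(38809 + 4·221034)] = (1/2)[197 + √922945] ≈ (1/2)(197 + 960.7003) = 578.8501.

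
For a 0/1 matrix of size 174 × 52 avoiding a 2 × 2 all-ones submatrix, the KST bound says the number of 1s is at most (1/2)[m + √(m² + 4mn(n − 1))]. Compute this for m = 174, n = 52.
z(174, 52; 2, 2) ≤ (1/2)[174 + √(174² + 4·174·52·51)] = (1/2)[174 + √1876068] = 771.8482

Kővári–Sós–Turán: let r_1, ..., r_174 be the row sums and z = Σ r_i the total number of 1s. Each pair of columns can share at most one row with both entries 1 (else a 2×2 all-ones block appears), so Σ_i C(r_i, 2) ≤ C(52, 2) = 1326. By convexity Σ_i C(r_i, 2) ≥ 174·C(z/174, 2) = z(z − 174)/(2·174), giving z² − 174z − 174·52·51 ≤ 0 and hence z ≤ (1/2)[174 + √(30276 + 4·461448)] = (1/2)[174 + √1876068] ≈ (1/2)(174 + 1369.6963) = 771.8482.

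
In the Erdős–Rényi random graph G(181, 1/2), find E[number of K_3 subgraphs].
E[# K_3] = C(181, 3) · (1/2)^C(3, 2) = 971970 / 2^3 = 485985/4 = 121496.25

For each 3-subset S of vertices (there are C(181, 3) = 971970 such S), let X_S = 1 if S induces a K_3 (all C(3, 2) = 3 edges present). Then P(X_S = 1) = (1/2)^3 = 1/8. By linearity of expectation, E[# K_3] = C(181, 3) · (1/2)^3 = 971970 / 8 = 485985/4 = 121496.25.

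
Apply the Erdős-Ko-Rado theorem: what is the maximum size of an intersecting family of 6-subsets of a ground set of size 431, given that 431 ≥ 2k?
max |F| = C(430, 5) = 119681147586

Erdős-Ko-Rado (1961): when n ≥ 2k, max |F| = C(n−1, k−1). The bound is attained by the star {A : i ∈ A} for any fixed i ∈ [n]. Here C(431−1, 6−1) = C(430, 5) = 119681147586.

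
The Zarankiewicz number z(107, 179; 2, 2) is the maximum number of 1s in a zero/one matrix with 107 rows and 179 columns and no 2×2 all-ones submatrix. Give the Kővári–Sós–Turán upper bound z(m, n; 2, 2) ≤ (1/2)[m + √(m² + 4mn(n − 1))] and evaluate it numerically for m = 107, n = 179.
z(107, 179; 2, 2) ≤ (1/2)[107 + √(107² + 4·107·179·178)] = (1/2)[107 + √13648385] = 1900.686

Kővári–Sós–Turán: let r_1, ..., r_107 be the row sums and z = Σ r_i the total number of 1s. Each pair of columns can share at most one row with both entries 1 (else a 2×2 all-ones block appears), so Σ_i C(r_i, 2) ≤ C(179, 2) = 15931. By convexity Σ_i C(r_i, 2) ≥ 107·C(z/107, 2) = z(z − 107)/(2·107), giving z² − 107z − 107·179·178 ≤ 0 and hence z ≤ (1/2)[107 + √(11449 + 4·3409234)] = (1/2)[107 + √13648385] ≈ (1/2)(107 + 3694.3721) = 1900.686.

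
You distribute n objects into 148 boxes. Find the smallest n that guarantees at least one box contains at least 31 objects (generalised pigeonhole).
n = (31 − 1)·148 + 1 = 4441

By the generalised pigeonhole principle, to guarantee some box contains ≥ r objects we need more than (r − 1) · k objects total. Threshold: n = (r − 1) · k + 1. With r = 31 and k = 148: n = 30 · 148 + 1 = 4440 + 1 = 4441. For n = 4440 = 30 · 148, we can put exactly 30 objects in every box, avoiding 31 in any single one — so 4441 is tight.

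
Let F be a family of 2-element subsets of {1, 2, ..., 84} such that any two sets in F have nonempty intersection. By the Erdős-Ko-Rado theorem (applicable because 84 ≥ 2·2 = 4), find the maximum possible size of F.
max |F| = C(83, 1) = 83

The Erdős-Ko-Rado theorem states: for n ≥ 2k, an intersecting family of k-subsets of an n-element set has size at most C(n − 1, k − 1), with equality for 'star' families {A ⊆ [n] : |A| = k, i ∈ A} (fix an element i). For n = 84, k = 2: C(83, 1) = 83.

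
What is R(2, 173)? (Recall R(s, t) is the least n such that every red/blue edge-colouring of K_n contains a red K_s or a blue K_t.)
R(2, 173) = 173

R(2, k) = k for all k ≥ 2: in a 2-colouring of K_k, either some edge is red (a red K_2) or all edges are blue (a blue K_k). And K_{172} coloured all-blue has no blue K_173, so R(2, 173) > 172. Hence R(2, 173) = 173.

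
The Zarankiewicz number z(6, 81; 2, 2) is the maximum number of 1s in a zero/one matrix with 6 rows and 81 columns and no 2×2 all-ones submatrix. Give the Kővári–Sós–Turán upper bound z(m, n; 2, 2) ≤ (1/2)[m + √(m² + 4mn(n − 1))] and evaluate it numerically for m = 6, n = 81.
z(6, 81; 2, 2) ≤ (1/2)[6 + √(6² + 4·6·81·80)] = (1/2)[6 + √155556] = 200.2029

Kővári–Sós–Turán: let r_1, ..., r_6 be the row sums and z = Σ r_i the total number of 1s. Each pair of columns can share at most one row with both entries 1 (else a 2×2 all-ones block appears), so Σ_i C(r_i, 2) ≤ C(81, 2) = 3240. By convexity Σ_i C(r_i, 2) ≥ 6·C(z/6, 2) = z(z − 6)/(2·6), giving z² − 6z − 6·81·80 ≤ 0 and hence z ≤ (1/2)[6 + √(36 + 4·38880)] = (1/2)[6 + √155556] ≈ (1/2)(6 + 394.4059) = 200.2029.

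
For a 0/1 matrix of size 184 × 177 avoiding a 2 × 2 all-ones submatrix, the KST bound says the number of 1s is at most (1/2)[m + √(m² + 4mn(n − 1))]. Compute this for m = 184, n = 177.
z(184, 177; 2, 2) ≤ (1/2)[184 + √(184² + 4·184·177·176)] = (1/2)[184 + √22961728] = 2487.9199

Kővári–Sós–Turán: let r_1, ..., r_184 be the row sums and z = Σ r_i the total number of 1s. Each pair of columns can share at most one row with both entries 1 (else a 2×2 all-ones block appears), so Σ_i C(r_i, 2) ≤ C(177, 2) = 15576. By convexity Σ_i C(r_i, 2) ≥ 184·C(z/184, 2) = z(z − 184)/(2·184), giving z² − 184z − 184·177·176 ≤ 0 and hence z ≤ (1/2)[184 + √(33856 + 4·5731968)] = (1/2)[184 + √22961728] ≈ (1/2)(184 + 4791.8397) = 2487.9199.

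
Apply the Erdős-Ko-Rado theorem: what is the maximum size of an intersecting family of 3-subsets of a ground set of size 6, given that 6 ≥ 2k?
max |F| = C(5, 2) = 10

The Erdős-Ko-Rado theorem states: for n ≥ 2k, an intersecting family of k-subsets of an n-element set has size at most C(n − 1, k − 1), with equality for 'star' families {A ⊆ [n] : |A| = k, i ∈ A} (fix an element i). For n = 6, k = 3: C(5, 2) = 10.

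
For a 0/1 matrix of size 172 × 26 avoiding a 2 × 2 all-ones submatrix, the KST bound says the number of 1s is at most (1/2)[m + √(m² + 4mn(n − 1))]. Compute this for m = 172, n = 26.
z(172, 26; 2, 2) ≤ (1/2)[172 + √(172² + 4·172·26·25)] = (1/2)[172 + √476784] = 431.2477

Kővári–Sós–Turán: let r_1, ..., r_172 be the row sums and z = Σ r_i the total number of 1s. Each pair of columns can share at most one row with both entries 1 (else a 2×2 all-ones block appears), so Σ_i C(r_i, 2) ≤ C(26, 2) = 325. By convexity Σ_i C(r_i, 2) ≥ 172·C(z/172, 2) = z(z − 172)/(2·172), giving z² − 172z − 172·26·25 ≤ 0 and hence z ≤ (1/2)[172 + √(29584 + 4·111800)] = (1/2)[172 + √476784] ≈ (1/2)(172 + 690.4955) = 431.2477.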